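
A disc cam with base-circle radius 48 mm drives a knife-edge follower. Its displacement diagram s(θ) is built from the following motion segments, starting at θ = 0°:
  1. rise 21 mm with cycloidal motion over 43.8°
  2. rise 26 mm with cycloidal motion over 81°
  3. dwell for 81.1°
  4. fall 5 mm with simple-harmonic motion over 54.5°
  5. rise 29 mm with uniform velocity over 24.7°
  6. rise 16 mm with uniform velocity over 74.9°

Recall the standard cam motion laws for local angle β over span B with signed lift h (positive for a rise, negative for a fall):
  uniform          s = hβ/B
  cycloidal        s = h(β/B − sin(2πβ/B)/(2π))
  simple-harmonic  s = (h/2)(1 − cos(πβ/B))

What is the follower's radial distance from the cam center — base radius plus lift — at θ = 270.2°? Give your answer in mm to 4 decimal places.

seg 1 [0°–43.8°] cycloidal, h=21: full span → s += 21 → s = 21.0000
seg 2 [43.8°–124.8°] cycloidal, h=26: full span → s += 26 → s = 47.0000
seg 3 [124.8°–205.9°] dwell: s stays 47.0000
seg 4 [205.9°–260.4°] simple-harmonic, h=-5: full span → s += -5 → s = 42.0000
seg 5 [260.4°–285.1°] uniform, h=29: θ=270.2° here. β=9.8, B=24.7. 29·9.8/24.7 = 11.5061 → s = 53.5061
radial distance = base radius + s = 48 + 53.5061 = 101.5061

101.5061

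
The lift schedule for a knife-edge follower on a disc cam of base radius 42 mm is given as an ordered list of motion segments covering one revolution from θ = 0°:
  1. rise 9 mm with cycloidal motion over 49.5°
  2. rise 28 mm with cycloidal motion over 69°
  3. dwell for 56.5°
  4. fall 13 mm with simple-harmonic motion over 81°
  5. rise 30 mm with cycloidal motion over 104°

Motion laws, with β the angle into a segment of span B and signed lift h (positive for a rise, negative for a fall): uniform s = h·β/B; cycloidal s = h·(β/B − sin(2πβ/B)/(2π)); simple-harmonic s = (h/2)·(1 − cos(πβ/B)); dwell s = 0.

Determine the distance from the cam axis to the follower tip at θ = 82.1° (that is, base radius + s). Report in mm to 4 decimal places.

seg 1 [0°–49.5°] cycloidal, h=9: full span → s += 9 → s = 9.0000
seg 2 [49.5°–118.5°] cycloidal, h=28: θ=82.1° here. β=32.6, B=69. 28·(0.4725 − sin(2π·0.4725)/(2π)) = 12.4618 → s = 21.4618
radial distance = base radius + s = 42 + 21.4618 = 63.4618

63.4618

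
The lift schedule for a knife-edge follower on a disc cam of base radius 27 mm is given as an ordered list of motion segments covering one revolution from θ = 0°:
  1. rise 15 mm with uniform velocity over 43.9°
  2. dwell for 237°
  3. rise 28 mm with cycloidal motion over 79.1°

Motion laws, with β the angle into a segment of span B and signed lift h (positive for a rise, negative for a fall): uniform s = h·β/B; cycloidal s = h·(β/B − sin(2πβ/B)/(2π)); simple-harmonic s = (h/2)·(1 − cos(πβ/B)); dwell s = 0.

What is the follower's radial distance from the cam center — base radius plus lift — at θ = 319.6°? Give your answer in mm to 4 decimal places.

seg 1 [0°–43.9°] uniform, h=15: full span → s += 15 → s = 15.0000
seg 2 [43.9°–280.9°] dwell: s stays 15.0000
seg 3 [280.9°–360°] cycloidal, h=28: θ=319.6° here. β=38.7, B=79.1. 28·(0.4893 − sin(2π·0.4893)/(2π)) = 13.3985 → s = 28.3985
radial distance = base radius + s = 27 + 28.3985 = 55.3985

55.3985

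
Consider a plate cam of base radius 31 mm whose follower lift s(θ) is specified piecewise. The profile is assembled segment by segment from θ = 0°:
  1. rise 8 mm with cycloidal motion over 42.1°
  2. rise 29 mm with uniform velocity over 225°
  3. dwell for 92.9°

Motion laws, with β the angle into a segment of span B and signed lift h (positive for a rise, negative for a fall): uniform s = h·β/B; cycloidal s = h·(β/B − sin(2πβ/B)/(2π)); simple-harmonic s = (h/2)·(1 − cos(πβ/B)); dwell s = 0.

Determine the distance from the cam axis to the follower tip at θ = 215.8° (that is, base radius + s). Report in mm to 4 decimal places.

seg 1 [0°–42.1°] cycloidal, h=8: full span → s += 8 → s = 8.0000
seg 2 [42.1°–267.1°] uniform, h=29: θ=215.8° here. β=173.7, B=225. 29·173.7/225 = 22.3880 → s = 30.3880
radial distance = base radius + s = 31 + 30.3880 = 61.3880

61.3880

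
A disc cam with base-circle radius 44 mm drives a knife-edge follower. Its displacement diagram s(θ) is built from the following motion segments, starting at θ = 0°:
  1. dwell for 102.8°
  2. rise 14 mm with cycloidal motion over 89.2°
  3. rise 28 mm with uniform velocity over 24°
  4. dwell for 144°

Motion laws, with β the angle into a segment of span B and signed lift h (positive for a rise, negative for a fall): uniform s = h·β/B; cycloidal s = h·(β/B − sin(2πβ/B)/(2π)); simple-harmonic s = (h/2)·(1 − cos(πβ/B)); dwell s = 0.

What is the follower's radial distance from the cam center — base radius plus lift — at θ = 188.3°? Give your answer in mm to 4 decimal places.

seg 1 [0°–102.8°] dwell: s stays 0.0000
seg 2 [102.8°–192°] cycloidal, h=14: θ=188.3° here. β=85.5, B=89.2. 14·(0.9585 − sin(2π·0.9585)/(2π)) = 13.9934 → s = 13.9934
radial distance = base radius + s = 44 + 13.9934 = 57.9934

57.9934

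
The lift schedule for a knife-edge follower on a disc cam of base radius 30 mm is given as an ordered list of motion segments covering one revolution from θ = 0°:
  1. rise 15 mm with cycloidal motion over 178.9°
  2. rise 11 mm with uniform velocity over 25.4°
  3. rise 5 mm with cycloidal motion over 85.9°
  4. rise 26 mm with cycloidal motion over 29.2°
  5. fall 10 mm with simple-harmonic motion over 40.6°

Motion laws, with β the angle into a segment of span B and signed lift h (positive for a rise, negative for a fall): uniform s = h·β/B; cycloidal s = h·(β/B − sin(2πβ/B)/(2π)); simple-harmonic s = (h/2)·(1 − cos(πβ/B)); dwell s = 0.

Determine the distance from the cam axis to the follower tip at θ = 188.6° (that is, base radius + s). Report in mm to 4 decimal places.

seg 1 [0°–178.9°] cycloidal, h=15: full span → s += 15 → s = 15.0000
seg 2 [178.9°–204.3°] uniform, h=11: θ=188.6° here. β=9.7, B=25.4. 11·9.7/25.4 = 4.2008 → s = 19.2008
radial distance = base radius + s = 30 + 19.2008 = 49.2008

49.2008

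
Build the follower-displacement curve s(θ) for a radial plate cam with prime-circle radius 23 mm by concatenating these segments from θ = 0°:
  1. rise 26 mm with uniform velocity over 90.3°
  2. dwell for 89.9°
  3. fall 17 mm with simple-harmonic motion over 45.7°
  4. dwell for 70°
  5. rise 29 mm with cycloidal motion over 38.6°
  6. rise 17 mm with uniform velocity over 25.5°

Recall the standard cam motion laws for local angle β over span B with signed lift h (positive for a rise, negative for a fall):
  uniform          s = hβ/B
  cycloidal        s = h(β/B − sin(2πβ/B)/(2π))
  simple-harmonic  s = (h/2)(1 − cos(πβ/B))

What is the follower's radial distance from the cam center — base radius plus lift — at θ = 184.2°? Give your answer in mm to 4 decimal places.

seg 1 [0°–90.3°] uniform, h=26: full span → s += 26 → s = 26.0000
seg 2 [90.3°–180.2°] dwell: s stays 26.0000
seg 3 [180.2°–225.9°] simple-harmonic, h=-17: θ=184.2° here. β=4, B=45.7. -17/2·(1 − cos(π·0.0875)) = -0.3193 → s = 25.6807
radial distance = base radius + s = 23 + 25.6807 = 48.6807

48.6807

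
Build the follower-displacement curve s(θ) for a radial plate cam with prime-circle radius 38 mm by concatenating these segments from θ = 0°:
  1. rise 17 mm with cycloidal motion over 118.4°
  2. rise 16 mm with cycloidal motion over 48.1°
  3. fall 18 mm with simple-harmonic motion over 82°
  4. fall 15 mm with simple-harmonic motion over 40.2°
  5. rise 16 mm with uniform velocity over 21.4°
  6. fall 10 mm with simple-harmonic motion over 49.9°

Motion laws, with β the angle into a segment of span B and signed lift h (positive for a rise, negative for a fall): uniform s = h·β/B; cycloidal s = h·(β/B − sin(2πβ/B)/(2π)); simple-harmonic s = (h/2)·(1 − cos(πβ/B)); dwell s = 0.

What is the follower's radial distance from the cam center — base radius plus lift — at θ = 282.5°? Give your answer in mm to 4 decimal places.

seg 1 [0°–118.4°] cycloidal, h=17: full span → s += 17 → s = 17.0000
seg 2 [118.4°–166.5°] cycloidal, h=16: full span → s += 16 → s = 33.0000
seg 3 [166.5°–248.5°] simple-harmonic, h=-18: full span → s += -18 → s = 15.0000
seg 4 [248.5°–288.7°] simple-harmonic, h=-15: θ=282.5° here. β=34, B=40.2. -15/2·(1 − cos(π·0.8458)) = -14.1367 → s = 0.8633
radial distance = base radius + s = 38 + 0.8633 = 38.8633

38.8633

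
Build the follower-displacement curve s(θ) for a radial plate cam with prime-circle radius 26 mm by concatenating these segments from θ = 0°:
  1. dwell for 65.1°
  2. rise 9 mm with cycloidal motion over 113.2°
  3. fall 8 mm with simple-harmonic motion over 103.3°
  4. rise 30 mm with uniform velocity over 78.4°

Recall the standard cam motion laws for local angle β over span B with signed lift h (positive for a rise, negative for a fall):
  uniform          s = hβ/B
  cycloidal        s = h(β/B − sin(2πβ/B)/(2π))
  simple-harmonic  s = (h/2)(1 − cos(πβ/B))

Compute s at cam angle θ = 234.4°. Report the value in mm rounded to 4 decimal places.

seg 1 [0°–65.1°] dwell: s stays 0.0000
seg 2 [65.1°–178.3°] cycloidal, h=9: full span → s += 9 → s = 9.0000
seg 3 [178.3°–281.6°] simple-harmonic, h=-8: θ=234.4° here. β=56.1, B=103.3. -8/2·(1 − cos(π·0.5431)) = -4.5397 → s = 4.4603

4.4603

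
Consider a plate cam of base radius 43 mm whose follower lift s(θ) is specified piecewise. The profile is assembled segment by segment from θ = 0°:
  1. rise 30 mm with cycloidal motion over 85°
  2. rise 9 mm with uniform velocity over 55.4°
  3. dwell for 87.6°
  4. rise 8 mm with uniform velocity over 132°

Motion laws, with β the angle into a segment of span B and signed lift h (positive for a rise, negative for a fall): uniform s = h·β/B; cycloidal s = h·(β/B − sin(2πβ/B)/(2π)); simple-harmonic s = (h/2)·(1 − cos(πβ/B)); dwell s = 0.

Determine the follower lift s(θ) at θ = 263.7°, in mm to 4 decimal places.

seg 1 [0°–85°] cycloidal, h=30: full span → s += 30 → s = 30.0000
seg 2 [85°–140.4°] uniform, h=9: full span → s += 9 → s = 39.0000
seg 3 [140.4°–228°] dwell: s stays 39.0000
seg 4 [228°–360°] uniform, h=8: θ=263.7° here. β=35.7, B=132. 8·35.7/132 = 2.1636 → s = 41.1636

41.1636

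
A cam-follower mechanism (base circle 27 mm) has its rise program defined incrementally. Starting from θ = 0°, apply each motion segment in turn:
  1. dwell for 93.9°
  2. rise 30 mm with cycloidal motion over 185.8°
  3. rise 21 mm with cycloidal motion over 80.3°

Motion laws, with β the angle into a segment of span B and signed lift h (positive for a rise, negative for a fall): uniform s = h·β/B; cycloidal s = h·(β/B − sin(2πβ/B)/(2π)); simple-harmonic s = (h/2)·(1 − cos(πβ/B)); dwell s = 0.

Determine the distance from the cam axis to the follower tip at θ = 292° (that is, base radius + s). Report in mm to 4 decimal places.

seg 1 [0°–93.9°] dwell: s stays 0.0000
seg 2 [93.9°–279.7°] cycloidal, h=30: full span → s += 30 → s = 30.0000
seg 3 [279.7°–360°] cycloidal, h=21: θ=292° here. β=12.3, B=80.3. 21·(0.1532 − sin(2π·0.1532)/(2π)) = 0.4741 → s = 30.4741
radial distance = base radius + s = 27 + 30.4741 = 57.4741

57.4741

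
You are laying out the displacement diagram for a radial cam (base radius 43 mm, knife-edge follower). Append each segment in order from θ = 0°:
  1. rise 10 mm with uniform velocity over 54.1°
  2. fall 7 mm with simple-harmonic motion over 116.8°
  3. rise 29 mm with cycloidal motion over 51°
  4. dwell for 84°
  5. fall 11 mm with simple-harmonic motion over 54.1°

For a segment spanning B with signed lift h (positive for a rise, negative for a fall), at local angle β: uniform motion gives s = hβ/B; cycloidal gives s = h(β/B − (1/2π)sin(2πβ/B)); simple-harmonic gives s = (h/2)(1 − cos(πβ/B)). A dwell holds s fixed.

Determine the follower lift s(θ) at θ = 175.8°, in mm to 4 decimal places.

seg 1 [0°–54.1°] uniform, h=10: full span → s += 10 → s = 10.0000
seg 2 [54.1°–170.9°] simple-harmonic, h=-7: full span → s += -7 → s = 3.0000
seg 3 [170.9°–221.9°] cycloidal, h=29: θ=175.8° here. β=4.9, B=51. 29·(0.0961 − sin(2π·0.0961)/(2π)) = 0.1662 → s = 3.1662

3.1662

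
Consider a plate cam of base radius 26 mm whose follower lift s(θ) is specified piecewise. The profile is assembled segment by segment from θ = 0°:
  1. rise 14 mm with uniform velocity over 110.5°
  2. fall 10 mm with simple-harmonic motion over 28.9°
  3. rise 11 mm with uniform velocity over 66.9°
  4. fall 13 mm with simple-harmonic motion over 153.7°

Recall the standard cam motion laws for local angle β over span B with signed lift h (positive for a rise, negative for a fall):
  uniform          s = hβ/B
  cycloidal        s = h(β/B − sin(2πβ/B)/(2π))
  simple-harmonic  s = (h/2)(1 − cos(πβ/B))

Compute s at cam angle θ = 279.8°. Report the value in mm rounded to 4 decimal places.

seg 1 [0°–110.5°] uniform, h=14: full span → s += 14 → s = 14.0000
seg 2 [110.5°–139.4°] simple-harmonic, h=-10: full span → s += -10 → s = 4.0000
seg 3 [139.4°–206.3°] uniform, h=11: full span → s += 11 → s = 15.0000
seg 4 [206.3°–360°] simple-harmonic, h=-13: θ=279.8° here. β=73.5, B=153.7. -13/2·(1 − cos(π·0.4782)) = -6.0553 → s = 8.9447

8.9447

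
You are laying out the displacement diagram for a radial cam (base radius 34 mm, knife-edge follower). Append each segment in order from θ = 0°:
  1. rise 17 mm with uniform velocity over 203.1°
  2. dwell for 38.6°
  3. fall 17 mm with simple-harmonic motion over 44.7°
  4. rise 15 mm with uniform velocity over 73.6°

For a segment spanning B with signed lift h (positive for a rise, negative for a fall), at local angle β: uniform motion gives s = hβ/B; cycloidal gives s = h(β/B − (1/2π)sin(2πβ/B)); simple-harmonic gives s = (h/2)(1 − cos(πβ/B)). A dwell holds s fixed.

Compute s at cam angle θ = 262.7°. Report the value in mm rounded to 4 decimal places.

seg 1 [0°–203.1°] uniform, h=17: full span → s += 17 → s = 17.0000
seg 2 [203.1°–241.7°] dwell: s stays 17.0000
seg 3 [241.7°–286.4°] simple-harmonic, h=-17: θ=262.7° here. β=21, B=44.7. -17/2·(1 − cos(π·0.4698)) = -7.6947 → s = 9.3053

9.3053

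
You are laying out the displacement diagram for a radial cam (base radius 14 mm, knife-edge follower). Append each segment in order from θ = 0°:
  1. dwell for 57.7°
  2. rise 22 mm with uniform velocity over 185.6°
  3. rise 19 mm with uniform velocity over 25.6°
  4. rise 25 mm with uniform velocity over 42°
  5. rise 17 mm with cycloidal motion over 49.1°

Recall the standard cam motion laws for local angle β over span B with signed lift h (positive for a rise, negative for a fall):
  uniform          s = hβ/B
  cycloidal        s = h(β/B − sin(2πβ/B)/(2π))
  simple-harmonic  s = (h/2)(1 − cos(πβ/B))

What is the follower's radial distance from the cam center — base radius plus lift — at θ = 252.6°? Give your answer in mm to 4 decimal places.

seg 1 [0°–57.7°] dwell: s stays 0.0000
seg 2 [57.7°–243.3°] uniform, h=22: full span → s += 22 → s = 22.0000
seg 3 [243.3°–268.9°] uniform, h=19: θ=252.6° here. β=9.3, B=25.6. 19·9.3/25.6 = 6.9023 → s = 28.9023
radial distance = base radius + s = 14 + 28.9023 = 42.9023

42.9023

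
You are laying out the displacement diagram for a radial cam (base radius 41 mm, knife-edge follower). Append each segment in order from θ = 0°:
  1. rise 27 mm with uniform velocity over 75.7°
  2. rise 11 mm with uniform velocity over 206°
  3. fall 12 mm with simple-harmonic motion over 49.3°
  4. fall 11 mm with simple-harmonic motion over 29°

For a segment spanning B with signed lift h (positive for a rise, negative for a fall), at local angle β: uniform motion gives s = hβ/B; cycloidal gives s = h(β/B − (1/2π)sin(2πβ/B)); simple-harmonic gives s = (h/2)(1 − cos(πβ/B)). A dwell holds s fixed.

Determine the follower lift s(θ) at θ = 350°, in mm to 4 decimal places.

seg 1 [0°–75.7°] uniform, h=27: full span → s += 27 → s = 27.0000
seg 2 [75.7°–281.7°] uniform, h=11: full span → s += 11 → s = 38.0000
seg 3 [281.7°–331°] simple-harmonic, h=-12: full span → s += -12 → s = 26.0000
seg 4 [331°–360°] simple-harmonic, h=-11: θ=350° here. β=19, B=29. -11/2·(1 − cos(π·0.6552)) = -8.0762 → s = 17.9238

17.9238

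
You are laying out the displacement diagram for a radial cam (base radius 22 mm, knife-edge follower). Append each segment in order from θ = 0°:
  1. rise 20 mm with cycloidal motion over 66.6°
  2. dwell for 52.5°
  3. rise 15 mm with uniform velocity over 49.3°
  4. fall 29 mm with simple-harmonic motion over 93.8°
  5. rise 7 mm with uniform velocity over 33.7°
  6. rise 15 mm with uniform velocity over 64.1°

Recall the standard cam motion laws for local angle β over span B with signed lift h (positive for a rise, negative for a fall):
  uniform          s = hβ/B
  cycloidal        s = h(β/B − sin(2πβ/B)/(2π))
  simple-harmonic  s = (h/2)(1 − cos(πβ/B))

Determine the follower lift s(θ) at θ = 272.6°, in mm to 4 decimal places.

seg 1 [0°–66.6°] cycloidal, h=20: full span → s += 20 → s = 20.0000
seg 2 [66.6°–119.1°] dwell: s stays 20.0000
seg 3 [119.1°–168.4°] uniform, h=15: full span → s += 15 → s = 35.0000
seg 4 [168.4°–262.2°] simple-harmonic, h=-29: full span → s += -29 → s = 6.0000
seg 5 [262.2°–295.9°] uniform, h=7: θ=272.6° here. β=10.4, B=33.7. 7·10.4/33.7 = 2.1602 → s = 8.1602

8.1602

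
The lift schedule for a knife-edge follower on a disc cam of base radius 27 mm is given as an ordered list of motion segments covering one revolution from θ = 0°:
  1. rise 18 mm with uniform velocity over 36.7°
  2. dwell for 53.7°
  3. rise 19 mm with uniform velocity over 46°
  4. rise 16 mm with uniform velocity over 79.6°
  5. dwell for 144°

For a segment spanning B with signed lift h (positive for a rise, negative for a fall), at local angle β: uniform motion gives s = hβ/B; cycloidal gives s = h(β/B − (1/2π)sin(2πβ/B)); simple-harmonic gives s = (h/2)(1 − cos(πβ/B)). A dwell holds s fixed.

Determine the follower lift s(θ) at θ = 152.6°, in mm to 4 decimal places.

seg 1 [0°–36.7°] uniform, h=18: full span → s += 18 → s = 18.0000
seg 2 [36.7°–90.4°] dwell: s stays 18.0000
seg 3 [90.4°–136.4°] uniform, h=19: full span → s += 19 → s = 37.0000
seg 4 [136.4°–216°] uniform, h=16: θ=152.6° here. β=16.2, B=79.6. 16·16.2/79.6 = 3.2563 → s = 40.2563

40.2563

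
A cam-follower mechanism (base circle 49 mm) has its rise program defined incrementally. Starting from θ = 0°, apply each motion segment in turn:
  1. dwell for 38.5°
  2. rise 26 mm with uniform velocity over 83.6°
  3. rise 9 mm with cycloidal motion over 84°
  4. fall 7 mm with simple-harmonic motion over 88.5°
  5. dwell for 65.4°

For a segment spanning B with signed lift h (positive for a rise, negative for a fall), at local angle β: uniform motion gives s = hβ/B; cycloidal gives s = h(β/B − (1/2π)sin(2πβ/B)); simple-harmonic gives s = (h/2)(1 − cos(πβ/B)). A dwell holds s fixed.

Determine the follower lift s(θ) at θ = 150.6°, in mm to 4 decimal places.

seg 1 [0°–38.5°] dwell: s stays 0.0000
seg 2 [38.5°–122.1°] uniform, h=26: full span → s += 26 → s = 26.0000
seg 3 [122.1°–206.1°] cycloidal, h=9: θ=150.6° here. β=28.5, B=84. 9·(0.3393 − sin(2π·0.3393)/(2π)) = 1.8407 → s = 27.8407

27.8407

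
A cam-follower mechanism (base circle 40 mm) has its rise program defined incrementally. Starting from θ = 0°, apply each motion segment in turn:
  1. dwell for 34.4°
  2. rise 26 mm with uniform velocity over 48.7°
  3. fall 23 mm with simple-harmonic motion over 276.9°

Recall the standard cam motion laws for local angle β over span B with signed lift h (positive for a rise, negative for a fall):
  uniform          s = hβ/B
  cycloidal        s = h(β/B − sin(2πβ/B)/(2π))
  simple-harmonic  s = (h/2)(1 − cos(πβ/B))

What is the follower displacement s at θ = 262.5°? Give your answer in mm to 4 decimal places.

seg 1 [0°–34.4°] dwell: s stays 0.0000
seg 2 [34.4°–83.1°] uniform, h=26: full span → s += 26 → s = 26.0000
seg 3 [83.1°–360°] simple-harmonic, h=-23: θ=262.5° here. β=179.4, B=276.9. -23/2·(1 − cos(π·0.6479)) = -16.6528 → s = 9.3472

9.3472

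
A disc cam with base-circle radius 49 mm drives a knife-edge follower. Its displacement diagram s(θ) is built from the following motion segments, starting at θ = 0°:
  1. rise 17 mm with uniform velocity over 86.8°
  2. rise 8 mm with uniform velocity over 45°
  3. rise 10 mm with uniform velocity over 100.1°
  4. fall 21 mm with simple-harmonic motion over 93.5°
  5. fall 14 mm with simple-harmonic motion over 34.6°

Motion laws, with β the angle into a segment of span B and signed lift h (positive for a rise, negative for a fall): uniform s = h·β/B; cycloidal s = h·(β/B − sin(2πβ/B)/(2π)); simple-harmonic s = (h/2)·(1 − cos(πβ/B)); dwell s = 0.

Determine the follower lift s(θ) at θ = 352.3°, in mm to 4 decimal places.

seg 1 [0°–86.8°] uniform, h=17: full span → s += 17 → s = 17.0000
seg 2 [86.8°–131.8°] uniform, h=8: full span → s += 8 → s = 25.0000
seg 3 [131.8°–231.9°] uniform, h=10: full span → s += 10 → s = 35.0000
seg 4 [231.9°–325.4°] simple-harmonic, h=-21: full span → s += -21 → s = 14.0000
seg 5 [325.4°–360°] simple-harmonic, h=-14: θ=352.3° here. β=26.9, B=34.6. -14/2·(1 − cos(π·0.7775)) = -12.3578 → s = 1.6422

1.6422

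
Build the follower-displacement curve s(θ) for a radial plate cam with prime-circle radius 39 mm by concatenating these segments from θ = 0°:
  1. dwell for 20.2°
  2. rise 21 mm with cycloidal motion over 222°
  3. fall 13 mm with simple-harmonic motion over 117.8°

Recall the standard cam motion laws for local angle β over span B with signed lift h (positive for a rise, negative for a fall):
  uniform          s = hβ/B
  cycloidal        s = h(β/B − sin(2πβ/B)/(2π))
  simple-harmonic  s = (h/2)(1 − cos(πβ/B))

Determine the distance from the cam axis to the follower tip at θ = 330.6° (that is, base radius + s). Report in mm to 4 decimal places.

seg 1 [0°–20.2°] dwell: s stays 0.0000
seg 2 [20.2°–242.2°] cycloidal, h=21: full span → s += 21 → s = 21.0000
seg 3 [242.2°–360°] simple-harmonic, h=-13: θ=330.6° here. β=88.4, B=117.8. -13/2·(1 − cos(π·0.7504)) = -11.1023 → s = 9.8977
radial distance = base radius + s = 39 + 9.8977 = 48.8977

48.8977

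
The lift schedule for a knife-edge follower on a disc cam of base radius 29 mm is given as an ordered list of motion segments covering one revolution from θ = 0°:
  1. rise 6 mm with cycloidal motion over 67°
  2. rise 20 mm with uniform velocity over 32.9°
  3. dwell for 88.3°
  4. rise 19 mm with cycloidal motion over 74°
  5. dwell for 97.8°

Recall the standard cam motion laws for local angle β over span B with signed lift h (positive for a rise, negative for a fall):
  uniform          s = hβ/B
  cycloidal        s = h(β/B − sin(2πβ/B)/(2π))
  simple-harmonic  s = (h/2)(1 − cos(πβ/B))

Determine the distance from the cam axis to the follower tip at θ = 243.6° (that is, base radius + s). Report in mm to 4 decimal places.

seg 1 [0°–67°] cycloidal, h=6: full span → s += 6 → s = 6.0000
seg 2 [67°–99.9°] uniform, h=20: full span → s += 20 → s = 26.0000
seg 3 [99.9°–188.2°] dwell: s stays 26.0000
seg 4 [188.2°–262.2°] cycloidal, h=19: θ=243.6° here. β=55.4, B=74. 19·(0.7486 − sin(2π·0.7486)/(2π)) = 17.2482 → s = 43.2482
radial distance = base radius + s = 29 + 43.2482 = 72.2482

72.2482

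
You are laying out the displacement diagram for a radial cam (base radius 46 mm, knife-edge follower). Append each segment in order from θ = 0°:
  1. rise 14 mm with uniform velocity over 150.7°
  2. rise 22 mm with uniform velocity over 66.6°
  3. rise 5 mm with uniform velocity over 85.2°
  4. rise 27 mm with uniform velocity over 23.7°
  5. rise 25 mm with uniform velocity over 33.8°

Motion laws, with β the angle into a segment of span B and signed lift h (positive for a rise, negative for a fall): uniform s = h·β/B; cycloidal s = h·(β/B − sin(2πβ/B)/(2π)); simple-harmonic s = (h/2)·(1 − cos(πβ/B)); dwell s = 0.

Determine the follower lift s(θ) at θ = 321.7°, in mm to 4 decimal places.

seg 1 [0°–150.7°] uniform, h=14: full span → s += 14 → s = 14.0000
seg 2 [150.7°–217.3°] uniform, h=22: full span → s += 22 → s = 36.0000
seg 3 [217.3°–302.5°] uniform, h=5: full span → s += 5 → s = 41.0000
seg 4 [302.5°–326.2°] uniform, h=27: θ=321.7° here. β=19.2, B=23.7. 27·19.2/23.7 = 21.8734 → s = 62.8734

62.8734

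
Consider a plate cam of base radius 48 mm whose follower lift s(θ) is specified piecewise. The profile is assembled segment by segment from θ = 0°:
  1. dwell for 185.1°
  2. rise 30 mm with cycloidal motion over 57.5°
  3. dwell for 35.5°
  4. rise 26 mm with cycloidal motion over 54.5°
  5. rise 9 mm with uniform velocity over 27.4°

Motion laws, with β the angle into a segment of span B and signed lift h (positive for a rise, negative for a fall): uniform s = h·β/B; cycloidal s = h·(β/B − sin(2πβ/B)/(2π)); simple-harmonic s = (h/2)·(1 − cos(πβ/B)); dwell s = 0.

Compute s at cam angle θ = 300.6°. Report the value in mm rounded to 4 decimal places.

seg 1 [0°–185.1°] dwell: s stays 0.0000
seg 2 [185.1°–242.6°] cycloidal, h=30: full span → s += 30 → s = 30.0000
seg 3 [242.6°–278.1°] dwell: s stays 30.0000
seg 4 [278.1°–332.6°] cycloidal, h=26: θ=300.6° here. β=22.5, B=54.5. 26·(0.4128 − sin(2π·0.4128)/(2π)) = 8.5795 → s = 38.5795

38.5795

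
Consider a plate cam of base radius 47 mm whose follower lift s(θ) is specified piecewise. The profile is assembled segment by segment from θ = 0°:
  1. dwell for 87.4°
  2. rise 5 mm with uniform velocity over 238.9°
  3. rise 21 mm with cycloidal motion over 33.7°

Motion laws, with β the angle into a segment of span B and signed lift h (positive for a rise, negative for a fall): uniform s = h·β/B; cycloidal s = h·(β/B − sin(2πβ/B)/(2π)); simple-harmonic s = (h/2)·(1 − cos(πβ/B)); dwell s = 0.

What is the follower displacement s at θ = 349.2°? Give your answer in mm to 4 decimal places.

seg 1 [0°–87.4°] dwell: s stays 0.0000
seg 2 [87.4°–326.3°] uniform, h=5: full span → s += 5 → s = 5.0000
seg 3 [326.3°–360°] cycloidal, h=21: θ=349.2° here. β=22.9, B=33.7. 21·(0.6795 − sin(2π·0.6795)/(2π)) = 17.2899 → s = 22.2899

22.2899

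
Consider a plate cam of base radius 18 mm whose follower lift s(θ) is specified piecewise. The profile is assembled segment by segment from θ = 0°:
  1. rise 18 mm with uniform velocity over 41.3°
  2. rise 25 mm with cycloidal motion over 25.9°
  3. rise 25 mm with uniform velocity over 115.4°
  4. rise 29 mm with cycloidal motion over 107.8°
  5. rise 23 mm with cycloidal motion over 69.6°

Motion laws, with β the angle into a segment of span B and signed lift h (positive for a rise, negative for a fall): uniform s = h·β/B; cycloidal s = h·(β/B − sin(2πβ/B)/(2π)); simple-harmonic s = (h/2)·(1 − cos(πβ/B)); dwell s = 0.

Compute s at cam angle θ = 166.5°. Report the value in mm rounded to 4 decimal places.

seg 1 [0°–41.3°] uniform, h=18: full span → s += 18 → s = 18.0000
seg 2 [41.3°–67.2°] cycloidal, h=25: full span → s += 25 → s = 43.0000
seg 3 [67.2°–182.6°] uniform, h=25: θ=166.5° here. β=99.3, B=115.4. 25·99.3/115.4 = 21.5121 → s = 64.5121

64.5121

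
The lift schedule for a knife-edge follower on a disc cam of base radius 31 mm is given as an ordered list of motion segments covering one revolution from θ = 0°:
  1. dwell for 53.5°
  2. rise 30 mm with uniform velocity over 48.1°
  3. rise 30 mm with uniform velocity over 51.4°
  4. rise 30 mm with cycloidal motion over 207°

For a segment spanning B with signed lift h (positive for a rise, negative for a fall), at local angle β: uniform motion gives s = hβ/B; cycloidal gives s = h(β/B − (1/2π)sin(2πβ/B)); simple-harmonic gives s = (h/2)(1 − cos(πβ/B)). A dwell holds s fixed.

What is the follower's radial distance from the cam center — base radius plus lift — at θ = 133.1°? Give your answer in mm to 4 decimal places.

seg 1 [0°–53.5°] dwell: s stays 0.0000
seg 2 [53.5°–101.6°] uniform, h=30: full span → s += 30 → s = 30.0000
seg 3 [101.6°–153°] uniform, h=30: θ=133.1° here. β=31.5, B=51.4. 30·31.5/51.4 = 18.3852 → s = 48.3852
radial distance = base radius + s = 31 + 48.3852 = 79.3852

79.3852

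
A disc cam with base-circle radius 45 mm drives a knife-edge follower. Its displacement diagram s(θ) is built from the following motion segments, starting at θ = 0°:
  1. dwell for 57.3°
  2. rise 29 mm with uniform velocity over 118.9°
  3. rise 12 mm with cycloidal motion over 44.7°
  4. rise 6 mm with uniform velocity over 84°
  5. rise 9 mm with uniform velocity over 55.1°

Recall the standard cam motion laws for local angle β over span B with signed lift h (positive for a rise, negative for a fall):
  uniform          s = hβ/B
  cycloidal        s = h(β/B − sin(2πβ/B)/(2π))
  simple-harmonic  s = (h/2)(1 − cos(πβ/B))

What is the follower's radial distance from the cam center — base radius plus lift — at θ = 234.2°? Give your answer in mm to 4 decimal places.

seg 1 [0°–57.3°] dwell: s stays 0.0000
seg 2 [57.3°–176.2°] uniform, h=29: full span → s += 29 → s = 29.0000
seg 3 [176.2°–220.9°] cycloidal, h=12: full span → s += 12 → s = 41.0000
seg 4 [220.9°–304.9°] uniform, h=6: θ=234.2° here. β=13.3, B=84. 6·13.3/84 = 0.9500 → s = 41.9500
radial distance = base radius + s = 45 + 41.9500 = 86.9500

86.9500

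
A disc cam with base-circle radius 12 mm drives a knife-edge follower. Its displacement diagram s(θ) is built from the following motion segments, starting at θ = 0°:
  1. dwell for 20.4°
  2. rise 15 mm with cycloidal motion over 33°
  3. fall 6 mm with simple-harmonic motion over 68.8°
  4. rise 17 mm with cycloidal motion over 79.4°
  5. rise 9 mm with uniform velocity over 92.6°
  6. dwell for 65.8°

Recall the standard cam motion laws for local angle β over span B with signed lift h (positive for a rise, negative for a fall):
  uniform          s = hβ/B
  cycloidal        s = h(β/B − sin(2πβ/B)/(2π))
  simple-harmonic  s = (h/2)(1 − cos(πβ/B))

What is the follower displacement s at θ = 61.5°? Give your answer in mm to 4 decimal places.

seg 1 [0°–20.4°] dwell: s stays 0.0000
seg 2 [20.4°–53.4°] cycloidal, h=15: full span → s += 15 → s = 15.0000
seg 3 [53.4°–122.2°] simple-harmonic, h=-6: θ=61.5° here. β=8.1, B=68.8. -6/2·(1 − cos(π·0.1177)) = -0.2029 → s = 14.7971

14.7971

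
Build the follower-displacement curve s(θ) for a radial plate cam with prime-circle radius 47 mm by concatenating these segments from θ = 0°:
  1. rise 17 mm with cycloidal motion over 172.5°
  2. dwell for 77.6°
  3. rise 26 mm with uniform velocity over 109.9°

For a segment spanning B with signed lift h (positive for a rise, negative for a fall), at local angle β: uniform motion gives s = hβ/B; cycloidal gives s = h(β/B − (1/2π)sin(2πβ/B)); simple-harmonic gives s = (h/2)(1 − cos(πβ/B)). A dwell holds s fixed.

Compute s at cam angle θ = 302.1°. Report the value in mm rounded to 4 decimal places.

seg 1 [0°–172.5°] cycloidal, h=17: full span → s += 17 → s = 17.0000
seg 2 [172.5°–250.1°] dwell: s stays 17.0000
seg 3 [250.1°–360°] uniform, h=26: θ=302.1° here. β=52, B=109.9. 26·52/109.9 = 12.3021 → s = 29.3021

29.3021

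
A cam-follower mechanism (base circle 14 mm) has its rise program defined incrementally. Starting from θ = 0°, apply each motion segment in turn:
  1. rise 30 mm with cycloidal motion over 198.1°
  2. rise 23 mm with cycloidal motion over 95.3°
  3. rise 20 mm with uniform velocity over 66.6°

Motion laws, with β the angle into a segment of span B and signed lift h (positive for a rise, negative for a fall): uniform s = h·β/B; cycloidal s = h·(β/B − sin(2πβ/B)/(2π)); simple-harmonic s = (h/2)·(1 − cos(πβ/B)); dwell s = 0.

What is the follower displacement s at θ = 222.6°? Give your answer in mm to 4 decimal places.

seg 1 [0°–198.1°] cycloidal, h=30: full span → s += 30 → s = 30.0000
seg 2 [198.1°–293.4°] cycloidal, h=23: θ=222.6° here. β=24.5, B=95.3. 23·(0.2571 − sin(2π·0.2571)/(2π)) = 2.2560 → s = 32.2560

32.2560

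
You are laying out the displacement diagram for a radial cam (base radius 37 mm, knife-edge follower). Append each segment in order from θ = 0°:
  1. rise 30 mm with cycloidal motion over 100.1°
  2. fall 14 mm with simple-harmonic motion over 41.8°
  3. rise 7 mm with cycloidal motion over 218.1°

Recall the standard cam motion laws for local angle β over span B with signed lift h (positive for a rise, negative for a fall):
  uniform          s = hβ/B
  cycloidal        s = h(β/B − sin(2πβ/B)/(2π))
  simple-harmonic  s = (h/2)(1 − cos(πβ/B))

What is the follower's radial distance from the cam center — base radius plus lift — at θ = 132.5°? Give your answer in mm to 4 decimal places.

seg 1 [0°–100.1°] cycloidal, h=30: full span → s += 30 → s = 30.0000
seg 2 [100.1°–141.9°] simple-harmonic, h=-14: θ=132.5° here. β=32.4, B=41.8. -14/2·(1 − cos(π·0.7751)) = -12.3245 → s = 17.6755
radial distance = base radius + s = 37 + 17.6755 = 54.6755

54.6755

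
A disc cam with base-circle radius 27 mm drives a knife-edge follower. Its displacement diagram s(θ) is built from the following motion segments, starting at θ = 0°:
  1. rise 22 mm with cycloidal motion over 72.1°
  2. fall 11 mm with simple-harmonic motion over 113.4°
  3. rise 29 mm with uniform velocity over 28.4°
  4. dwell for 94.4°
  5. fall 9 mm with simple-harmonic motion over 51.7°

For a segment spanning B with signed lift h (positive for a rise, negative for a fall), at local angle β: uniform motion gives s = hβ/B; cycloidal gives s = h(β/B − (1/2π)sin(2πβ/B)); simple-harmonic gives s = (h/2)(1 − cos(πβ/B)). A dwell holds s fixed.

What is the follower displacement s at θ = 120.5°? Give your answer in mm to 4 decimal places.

seg 1 [0°–72.1°] cycloidal, h=22: full span → s += 22 → s = 22.0000
seg 2 [72.1°–185.5°] simple-harmonic, h=-11: θ=120.5° here. β=48.4, B=113.4. -11/2·(1 − cos(π·0.4268)) = -4.2464 → s = 17.7536

17.7536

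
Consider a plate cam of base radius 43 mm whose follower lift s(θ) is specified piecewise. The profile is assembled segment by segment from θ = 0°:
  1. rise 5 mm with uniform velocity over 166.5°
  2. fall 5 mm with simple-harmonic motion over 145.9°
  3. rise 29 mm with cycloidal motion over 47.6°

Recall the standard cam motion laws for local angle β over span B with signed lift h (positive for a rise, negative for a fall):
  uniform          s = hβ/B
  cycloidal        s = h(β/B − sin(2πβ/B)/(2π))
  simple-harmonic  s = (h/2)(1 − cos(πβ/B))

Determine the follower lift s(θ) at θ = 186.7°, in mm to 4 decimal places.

seg 1 [0°–166.5°] uniform, h=5: full span → s += 5 → s = 5.0000
seg 2 [166.5°–312.4°] simple-harmonic, h=-5: θ=186.7° here. β=20.2, B=145.9. -5/2·(1 − cos(π·0.1385)) = -0.2328 → s = 4.7672

4.7672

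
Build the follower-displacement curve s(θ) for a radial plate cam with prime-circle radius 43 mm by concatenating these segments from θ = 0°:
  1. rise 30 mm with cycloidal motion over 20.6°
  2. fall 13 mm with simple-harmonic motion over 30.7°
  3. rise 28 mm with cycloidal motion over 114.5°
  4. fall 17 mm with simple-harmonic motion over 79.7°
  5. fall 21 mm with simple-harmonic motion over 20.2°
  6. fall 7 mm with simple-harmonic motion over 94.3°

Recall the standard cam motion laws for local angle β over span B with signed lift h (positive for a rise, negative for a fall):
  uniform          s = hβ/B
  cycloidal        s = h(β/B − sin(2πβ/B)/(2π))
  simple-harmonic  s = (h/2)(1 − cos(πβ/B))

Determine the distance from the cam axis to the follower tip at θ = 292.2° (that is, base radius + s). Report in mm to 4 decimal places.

seg 1 [0°–20.6°] cycloidal, h=30: full span → s += 30 → s = 30.0000
seg 2 [20.6°–51.3°] simple-harmonic, h=-13: full span → s += -13 → s = 17.0000
seg 3 [51.3°–165.8°] cycloidal, h=28: full span → s += 28 → s = 45.0000
seg 4 [165.8°–245.5°] simple-harmonic, h=-17: full span → s += -17 → s = 28.0000
seg 5 [245.5°–265.7°] simple-harmonic, h=-21: full span → s += -21 → s = 7.0000
seg 6 [265.7°–360°] simple-harmonic, h=-7: θ=292.2° here. β=26.5, B=94.3. -7/2·(1 − cos(π·0.2810)) = -1.2777 → s = 5.7223
radial distance = base radius + s = 43 + 5.7223 = 48.7223

48.7223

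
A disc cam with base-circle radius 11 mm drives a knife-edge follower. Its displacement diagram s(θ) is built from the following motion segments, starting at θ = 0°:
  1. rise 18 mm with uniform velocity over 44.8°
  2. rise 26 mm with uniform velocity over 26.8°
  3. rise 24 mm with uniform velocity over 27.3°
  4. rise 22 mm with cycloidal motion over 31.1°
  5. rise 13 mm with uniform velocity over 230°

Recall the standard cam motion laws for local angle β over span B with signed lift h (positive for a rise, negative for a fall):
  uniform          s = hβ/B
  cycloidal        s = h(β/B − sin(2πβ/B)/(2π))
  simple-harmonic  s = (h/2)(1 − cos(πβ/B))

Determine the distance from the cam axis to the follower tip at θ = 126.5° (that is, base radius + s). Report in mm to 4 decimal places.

seg 1 [0°–44.8°] uniform, h=18: full span → s += 18 → s = 18.0000
seg 2 [44.8°–71.6°] uniform, h=26: full span → s += 26 → s = 44.0000
seg 3 [71.6°–98.9°] uniform, h=24: full span → s += 24 → s = 68.0000
seg 4 [98.9°–130°] cycloidal, h=22: θ=126.5° here. β=27.6, B=31.1. 22·(0.8875 − sin(2π·0.8875)/(2π)) = 21.7988 → s = 89.7988
radial distance = base radius + s = 11 + 89.7988 = 100.7988

100.7988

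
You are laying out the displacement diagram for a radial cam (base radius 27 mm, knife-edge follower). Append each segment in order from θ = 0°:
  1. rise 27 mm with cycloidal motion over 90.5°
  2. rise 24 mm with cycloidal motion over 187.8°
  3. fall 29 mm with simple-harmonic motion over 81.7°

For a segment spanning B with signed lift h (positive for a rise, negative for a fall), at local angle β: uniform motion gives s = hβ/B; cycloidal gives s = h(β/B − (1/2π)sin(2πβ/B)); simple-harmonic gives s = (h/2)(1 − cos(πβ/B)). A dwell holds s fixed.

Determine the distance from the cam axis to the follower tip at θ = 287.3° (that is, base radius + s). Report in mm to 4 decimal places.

seg 1 [0°–90.5°] cycloidal, h=27: full span → s += 27 → s = 27.0000
seg 2 [90.5°–278.3°] cycloidal, h=24: full span → s += 24 → s = 51.0000
seg 3 [278.3°–360°] simple-harmonic, h=-29: θ=287.3° here. β=9, B=81.7. -29/2·(1 − cos(π·0.1102)) = -0.8597 → s = 50.1403
radial distance = base radius + s = 27 + 50.1403 = 77.1403

77.1403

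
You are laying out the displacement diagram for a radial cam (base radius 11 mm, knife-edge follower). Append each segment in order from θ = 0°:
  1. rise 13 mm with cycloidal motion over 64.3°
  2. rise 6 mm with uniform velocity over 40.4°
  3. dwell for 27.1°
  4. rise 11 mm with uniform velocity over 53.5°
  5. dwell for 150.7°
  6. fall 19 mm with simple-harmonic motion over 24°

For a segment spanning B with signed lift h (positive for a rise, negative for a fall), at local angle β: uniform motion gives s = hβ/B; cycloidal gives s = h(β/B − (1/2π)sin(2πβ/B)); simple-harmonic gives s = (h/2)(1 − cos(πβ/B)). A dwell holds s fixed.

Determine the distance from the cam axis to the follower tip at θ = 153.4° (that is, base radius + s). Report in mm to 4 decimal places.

seg 1 [0°–64.3°] cycloidal, h=13: full span → s += 13 → s = 13.0000
seg 2 [64.3°–104.7°] uniform, h=6: full span → s += 6 → s = 19.0000
seg 3 [104.7°–131.8°] dwell: s stays 19.0000
seg 4 [131.8°–185.3°] uniform, h=11: θ=153.4° here. β=21.6, B=53.5. 11·21.6/53.5 = 4.4411 → s = 23.4411
radial distance = base radius + s = 11 + 23.4411 = 34.4411

34.4411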